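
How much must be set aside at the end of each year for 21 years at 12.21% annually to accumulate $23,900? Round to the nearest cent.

PMT = 23900 / ( [(1+0.1221)^21 − 1] / 0.1221 ) = 23900 / 83.843748 = 285.0541

$285.05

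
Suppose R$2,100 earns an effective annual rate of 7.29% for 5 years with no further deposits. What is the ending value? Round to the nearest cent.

FV = 2,100 × (1 + 0.0729)^5 = 2,985.4893

R$2,985.49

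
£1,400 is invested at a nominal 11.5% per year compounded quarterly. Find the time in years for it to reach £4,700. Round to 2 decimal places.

10.68 years

Periodic rate i = 0.115/4 = 0.02875.
(1+i)^n = 4700/1400 = 3.35714, so n = ln 3.35714 / ln 1.02875 = 42.7276 quarters
= 42.7276/4 years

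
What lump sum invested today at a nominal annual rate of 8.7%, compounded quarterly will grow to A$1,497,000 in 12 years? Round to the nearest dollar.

With 4 periods per year: i = 0.02175, n = 48.
PV = 1,497,000 / (1 + 0.02175)^48 = 1,497,000 / 2.808944 = 532,940.5600

A$532,941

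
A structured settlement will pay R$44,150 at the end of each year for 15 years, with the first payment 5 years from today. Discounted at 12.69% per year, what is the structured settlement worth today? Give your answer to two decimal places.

R$179,792.76

PV at t=4 (ordinary 15-year annuity): 44150 × a(15|0.1269) = 44150 × 6.567242 = 289,943.7301
PV₀ = 289,943.7301 / (1+0.1269)^4 = 289,943.7301 / 1.612655 = 179,792.7628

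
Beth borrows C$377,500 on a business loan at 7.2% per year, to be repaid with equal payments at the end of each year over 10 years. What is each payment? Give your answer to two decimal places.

PMT = 377500 / ( [1 − (1+0.072)^(−10)] / 0.072 ) = 377500 / 6.959106 = 54,245.4762

C$54,245.48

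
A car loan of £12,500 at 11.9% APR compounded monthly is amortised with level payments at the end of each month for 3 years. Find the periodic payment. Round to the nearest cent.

Periodic rate i = 0.119/12 = 0.00991667; n = 3 × 12 = 36 periods.
PMT = 12500 / ( [1 − (1+0.00991667)^(−36)] / 0.00991667 ) = 12500 / 30.150843 = 414.5821

£414.58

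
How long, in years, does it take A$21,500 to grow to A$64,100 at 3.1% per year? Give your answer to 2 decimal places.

35.78 years

n = ln(64100/21500) / ln(1+0.031) = ln(2.98140) / 0.030529 = 35.7818 years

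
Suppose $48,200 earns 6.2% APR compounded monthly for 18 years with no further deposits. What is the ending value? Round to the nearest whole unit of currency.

$146,714

Periodic rate i = 0.062/12 = 0.00516667; n = 18 × 12 = 216 periods.
FV = 48,200 × (1 + 0.00516667)^216 = 146,714.1173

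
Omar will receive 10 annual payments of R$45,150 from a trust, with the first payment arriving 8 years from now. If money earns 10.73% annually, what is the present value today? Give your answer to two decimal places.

PV at t=7 (ordinary 10-year annuity): 45150 × a(10|0.1073) = 45150 × 5.956506 = 268,936.2653
Discount back 7 years: 268,936.2653 × (1+0.1073)^(−7) = 268,936.2653 × 0.489940 = 131,762.6346

R$131,762.63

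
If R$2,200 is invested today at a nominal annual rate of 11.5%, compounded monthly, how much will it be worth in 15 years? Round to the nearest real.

R$12,247

Periodic rate i = 0.115/12 = 0.00958333; n = 15 × 12 = 180 periods.
2,200 × (1+0.00958333)^180 = 2,200 × 5.566613 = 12,246.5488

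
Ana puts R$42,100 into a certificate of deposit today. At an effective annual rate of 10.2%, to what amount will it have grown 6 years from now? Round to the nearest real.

42,100 × (1+0.102)^6 = 42,100 × 1.790975 = 75,400.0550

R$75,400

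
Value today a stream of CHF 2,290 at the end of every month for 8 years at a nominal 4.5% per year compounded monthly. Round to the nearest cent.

i = 0.045/12 = 0.00375 per month; n = 8·12 = 96.
PV = 2290 × [1 − (1+0.00375)^(−96)] / 0.00375 = 2290 × 80.494336 = 184,332.0284

CHF 184,332.03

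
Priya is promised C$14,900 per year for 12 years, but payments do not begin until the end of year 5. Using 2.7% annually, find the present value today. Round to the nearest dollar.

C$135,742

Value one period before first payment (t=4): 14900 × [1 − (1+0.027)^(−12)] / 0.027 = 14900 × 10.134644 = 151,006.1962
PV₀ = 151,006.1962 / (1+0.027)^4 = 151,006.1962 / 1.112453 = 135,741.6093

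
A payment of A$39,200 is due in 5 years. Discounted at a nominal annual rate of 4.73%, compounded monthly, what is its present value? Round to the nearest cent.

A$30,958.32

Periodic rate i = 0.0473/12 = 0.00394167; n = 5 × 12 = 60 periods.
PV = FV·(1+i)^(−n) = 39,200 × 0.789753 = 30,958.3152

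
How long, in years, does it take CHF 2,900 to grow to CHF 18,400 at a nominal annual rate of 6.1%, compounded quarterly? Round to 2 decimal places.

Periodic rate i = 0.061/4 = 0.01525.
n = ln(18400/2900) / ln(1+0.01525) = ln(6.34483) / 0.015135 = 122.0782 quarters
= 122.0782/4 years

30.52 years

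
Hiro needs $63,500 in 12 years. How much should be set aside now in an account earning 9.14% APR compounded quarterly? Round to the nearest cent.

$21,468.42

i = 0.0914/4 = 0.02285 per quarter; n = 12·4 = 48.
PV = FV·(1+i)^(−n) = 63,500 × 0.338085 = 21,468.4233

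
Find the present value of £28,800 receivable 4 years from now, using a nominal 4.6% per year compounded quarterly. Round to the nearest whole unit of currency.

With 4 periods per year: i = 0.0115, n = 16.
PV = FV·(1+i)^(−n) = 28,800 × 0.832810 = 23,984.9211

£23,985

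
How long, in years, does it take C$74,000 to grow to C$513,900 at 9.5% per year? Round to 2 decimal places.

21.35 years

(1+i)^n = 513900/74000 = 6.94459, so n = ln 6.94459 / ln 1.095 = 21.3539 years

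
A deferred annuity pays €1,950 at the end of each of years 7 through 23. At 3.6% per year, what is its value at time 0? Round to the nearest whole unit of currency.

€19,796

Value one period before first payment (t=6): 1950 × [1 − (1+0.036)^(−17)] / 0.036 = 1950 × 12.551924 = 24,476.2516
PV₀ = 24,476.2516 / (1+0.036)^6 = 24,476.2516 / 1.236399 = 19,796.4071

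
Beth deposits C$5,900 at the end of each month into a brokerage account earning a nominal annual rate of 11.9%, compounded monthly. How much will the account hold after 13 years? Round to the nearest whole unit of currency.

i = 0.119/12 = 0.00991667 per month; n = 13·12 = 156.
Accumulation factor s(156|0.00991667) = 369.246874; FV = 5900 × 369.246874 = 2,178,556.5556

C$2,178,557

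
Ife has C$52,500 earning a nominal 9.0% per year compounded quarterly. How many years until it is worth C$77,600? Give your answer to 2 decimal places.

Periodic rate i = 0.09/4 = 0.0225.
(1+i)^n = 77600/52500 = 1.47810, so n = ln 1.47810 / ln 1.0225 = 17.5615 quarters
= 17.5615/4 years

4.39 years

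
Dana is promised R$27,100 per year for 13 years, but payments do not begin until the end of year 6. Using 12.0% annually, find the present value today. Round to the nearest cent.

PV at t=5 (ordinary 13-year annuity): 27100 × a(13|0.12) = 27100 × 6.423548 = 174,078.1621
PV₀ = 174,078.1621 / (1+0.12)^5 = 174,078.1621 / 1.762342 = 98,776.6241

R$98,776.62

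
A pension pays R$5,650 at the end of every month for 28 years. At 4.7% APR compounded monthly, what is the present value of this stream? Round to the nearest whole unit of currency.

With 12 periods per year: i = 0.00391667, n = 336.
PV = 5650 × [1 − (1+0.00391667)^(−336)] / 0.00391667 = 5650 × 186.664779 = 1,054,656.0019

R$1,054,656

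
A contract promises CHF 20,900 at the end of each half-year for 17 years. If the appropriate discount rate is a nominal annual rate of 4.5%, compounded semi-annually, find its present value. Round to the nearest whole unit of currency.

CHF 492,965

With 2 periods per year: i = 0.0225, n = 34.
Annuity factor a(34|0.0225) = 23.586826; PV = 20900 × 23.586826 = 492,964.6671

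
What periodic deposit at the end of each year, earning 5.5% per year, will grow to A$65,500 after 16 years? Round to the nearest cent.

FV-annuity factor = 24.641140; PMT = 65500 / 24.641140 = 2,658.1562

A$2,658.16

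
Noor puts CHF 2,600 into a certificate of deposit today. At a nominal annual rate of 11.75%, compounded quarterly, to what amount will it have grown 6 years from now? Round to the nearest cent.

Periodic rate i = 0.1175/4 = 0.029375; n = 6 × 4 = 24 periods.
FV = 2,600 × (1 + 0.029375)^24 = 5,208.8295

CHF 5,208.83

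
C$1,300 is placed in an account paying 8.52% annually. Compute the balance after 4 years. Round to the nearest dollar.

1,300 × (1+0.0852)^4 = 1,300 × 1.386881 = 1,802.9451

C$1,803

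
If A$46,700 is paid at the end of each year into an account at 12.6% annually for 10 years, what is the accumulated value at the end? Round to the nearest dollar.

A$843,677

FV = 46700 × [(1+0.126)^10 − 1] / 0.126 = 46700 × 18.065888 = 843,676.9502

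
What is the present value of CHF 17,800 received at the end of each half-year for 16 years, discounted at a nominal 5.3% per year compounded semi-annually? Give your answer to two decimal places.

With 2 periods per year: i = 0.0265, n = 32.
PV = PMT · [1 − (1+i)^(−n)] / i = 17800 · 21.395264 = 380,835.6955

CHF 380,835.70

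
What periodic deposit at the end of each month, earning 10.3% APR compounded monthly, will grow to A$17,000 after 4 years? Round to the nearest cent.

A$287.70

With 12 periods per year: i = 0.00858333, n = 48.
FV-annuity factor = 59.089201; PMT = 17000 / 59.089201 = 287.7006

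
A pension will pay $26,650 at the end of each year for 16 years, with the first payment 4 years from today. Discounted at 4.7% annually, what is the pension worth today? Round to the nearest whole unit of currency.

PV at t=3 (ordinary 16-year annuity): 26650 × a(16|0.047) = 26650 × 11.072953 = 295,094.2032
PV₀ = 295,094.2032 / (1+0.047)^3 = 295,094.2032 / 1.147731 = 257,110.9857

$257,111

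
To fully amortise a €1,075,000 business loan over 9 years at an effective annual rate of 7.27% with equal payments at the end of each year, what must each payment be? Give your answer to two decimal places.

PMT = 1.075e+06 / ( [1 − (1+0.0727)^(−9)] / 0.0727 ) = 1.075e+06 / 6.441055 = 166,898.1162

€166,898.12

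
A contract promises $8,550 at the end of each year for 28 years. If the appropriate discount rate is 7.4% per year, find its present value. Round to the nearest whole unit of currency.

PV = 8550 × [1 − (1+0.074)^(−28)] / 0.074 = 8550 × 11.682682 = 99,886.9303

$99,887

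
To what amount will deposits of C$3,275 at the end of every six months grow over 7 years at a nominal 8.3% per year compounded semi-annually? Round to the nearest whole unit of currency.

Periodic rate i = 0.083/2 = 0.0415; n = 7 × 2 = 14 periods.
Accumulation factor s(14|0.0415) = 18.481270; FV = 3275 × 18.481270 = 60,526.1590

C$60,526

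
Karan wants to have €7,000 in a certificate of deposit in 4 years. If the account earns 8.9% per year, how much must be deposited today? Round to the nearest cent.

PV = FV·(1+i)^(−n) = 7,000 × 0.711031 = 4,977.2164

€4,977.22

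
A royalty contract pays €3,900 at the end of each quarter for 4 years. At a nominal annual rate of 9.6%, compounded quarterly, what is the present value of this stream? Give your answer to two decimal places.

€51,312.99

With 4 periods per year: i = 0.024, n = 16.
PV = PMT · [1 − (1+i)^(−n)] / i = 3900 · 13.157176 = 51,312.9881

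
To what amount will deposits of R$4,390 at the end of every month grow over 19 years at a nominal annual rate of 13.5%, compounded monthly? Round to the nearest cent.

R$4,610,789.72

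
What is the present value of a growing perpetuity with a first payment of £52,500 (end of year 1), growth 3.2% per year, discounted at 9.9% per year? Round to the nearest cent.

PV = D₁/(r − g) = 52500/(0.099 − 0.032) = 783,582.0896

£783,582.09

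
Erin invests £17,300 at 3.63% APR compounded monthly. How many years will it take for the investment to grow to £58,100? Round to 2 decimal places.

33.42 years

Periodic rate i = 0.0363/12 = 0.003025.
n = ln(58100/17300) / ln(1+0.003025) = ln(3.35838) / 0.003020 = 401.0878 months
= 401.0878/12 years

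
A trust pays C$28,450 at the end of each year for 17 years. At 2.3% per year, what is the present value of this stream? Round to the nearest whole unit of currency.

C$396,590

PV = 28450 × [1 − (1+0.023)^(−17)] / 0.023 = 28450 × 13.939900 = 396,590.1571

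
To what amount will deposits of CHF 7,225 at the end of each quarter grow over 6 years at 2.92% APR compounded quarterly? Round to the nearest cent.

CHF 188,766.97

With 4 periods per year: i = 0.0073, n = 24.
FV = PMT · [(1+i)^n − 1] / i = 7225 · 26.126916 = 188,766.9696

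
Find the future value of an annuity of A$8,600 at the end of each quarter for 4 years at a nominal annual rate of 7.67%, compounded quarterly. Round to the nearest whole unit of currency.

A$159,275

i = 0.0767/4 = 0.019175 per quarter; n = 4·4 = 16.
FV = PMT · [(1+i)^n − 1] / i = 8600 · 18.520344 = 159,274.9627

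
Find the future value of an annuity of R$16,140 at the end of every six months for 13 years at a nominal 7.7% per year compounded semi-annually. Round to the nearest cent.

R$700,247.58

With 2 periods per year: i = 0.0385, n = 26.
Accumulation factor s(26|0.0385) = 43.385848; FV = 16140 × 43.385848 = 700,247.5810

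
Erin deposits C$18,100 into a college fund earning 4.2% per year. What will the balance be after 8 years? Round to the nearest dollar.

C$25,155

18,100 × (1+0.042)^8 = 18,100 × 1.389766 = 25,154.7686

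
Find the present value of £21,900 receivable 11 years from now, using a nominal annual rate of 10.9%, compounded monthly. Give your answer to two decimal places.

£6,638.59

Periodic rate i = 0.109/12 = 0.00908333; n = 11 × 12 = 132 periods.
PV = 21,900 / (1 + 0.00908333)^132 = 21,900 / 3.298894 = 6,638.5883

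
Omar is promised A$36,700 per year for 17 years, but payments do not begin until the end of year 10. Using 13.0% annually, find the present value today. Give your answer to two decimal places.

A$82,208.48

PV at t=9 (ordinary 17-year annuity): 36700 × a(17|0.13) = 36700 × 6.729093 = 246,957.7123
PV₀ = 246,957.7123 / (1+0.13)^9 = 246,957.7123 / 3.004042 = 82,208.4769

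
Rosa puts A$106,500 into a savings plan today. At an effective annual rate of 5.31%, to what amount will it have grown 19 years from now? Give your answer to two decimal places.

106,500 × (1+0.0531)^19 = 106,500 × 2.672530 = 284,624.4801

A$284,624.48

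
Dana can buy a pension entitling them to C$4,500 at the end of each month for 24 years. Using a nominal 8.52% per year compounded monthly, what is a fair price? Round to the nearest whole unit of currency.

Periodic rate i = 0.0852/12 = 0.0071; n = 24 × 12 = 288 periods.
PV = PMT · [1 − (1+i)^(−n)] / i = 4500 · 122.486705 = 551,190.1720

C$551,190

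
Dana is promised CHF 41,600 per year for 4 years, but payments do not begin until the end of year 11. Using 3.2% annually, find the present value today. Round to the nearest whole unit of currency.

PV at t=10 (ordinary 4-year annuity): 41600 × a(4|0.032) = 41600 × 3.699389 = 153,894.5884
PV₀ = 153,894.5884 / (1+0.032)^10 = 153,894.5884 / 1.370241 = 112,312.0555

CHF 112,312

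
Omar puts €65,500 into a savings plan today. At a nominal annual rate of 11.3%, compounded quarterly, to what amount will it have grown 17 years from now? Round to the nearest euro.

€435,466

With 4 periods per year: i = 0.02825, n = 68.
65,500 × (1+0.02825)^68 = 65,500 × 6.648334 = 435,465.8839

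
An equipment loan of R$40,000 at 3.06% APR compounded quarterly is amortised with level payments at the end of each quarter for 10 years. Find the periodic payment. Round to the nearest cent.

i = 0.0306/4 = 0.00765 per quarter; n = 10·4 = 40.
Annuity-PV factor = 34.347104; PMT = 40000 / 34.347104 = 1,164.5814

R$1,164.58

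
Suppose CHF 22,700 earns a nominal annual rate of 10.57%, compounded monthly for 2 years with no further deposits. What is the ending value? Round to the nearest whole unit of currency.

CHF 28,018

Periodic rate i = 0.1057/12 = 0.00880833; n = 2 × 12 = 24 periods.
FV = PV·(1+i)^n = 22,700 × 1.234263 = 28,017.7802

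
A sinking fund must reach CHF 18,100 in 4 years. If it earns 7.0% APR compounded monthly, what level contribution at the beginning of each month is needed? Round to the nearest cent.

With 12 periods per year: i = 0.00583333, n = 48.
PMT = 18100 / ( [(1+0.00583333)^48 − 1] / 0.00583333 × (1+i) ) = 18100 / 55.531290 = 325.9424

CHF 325.94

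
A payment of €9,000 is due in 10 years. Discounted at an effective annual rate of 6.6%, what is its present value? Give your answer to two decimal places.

€4,749.75

PV = 9,000 / (1 + 0.066)^10 = 9,000 / 1.894838 = 4,749.7468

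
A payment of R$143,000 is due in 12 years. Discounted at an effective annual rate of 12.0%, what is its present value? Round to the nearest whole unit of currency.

R$36,705

PV = 143,000 / (1 + 0.12)^12 = 143,000 / 3.895976 = 36,704.5383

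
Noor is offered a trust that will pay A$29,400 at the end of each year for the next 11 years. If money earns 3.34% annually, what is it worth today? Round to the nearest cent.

PV = 29400 × [1 − (1+0.0334)^(−11)] / 0.0334 = 29400 × 9.080783 = 266,975.0085

A$266,975.01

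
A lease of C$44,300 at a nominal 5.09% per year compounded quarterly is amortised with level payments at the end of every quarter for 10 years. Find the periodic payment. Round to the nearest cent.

C$1,420.05

Periodic rate i = 0.0509/4 = 0.012725; n = 10 × 4 = 40 periods.
PMT = 44300 / ( [1 − (1+0.012725)^(−40)] / 0.012725 ) = 44300 / 31.196088 = 1,420.0498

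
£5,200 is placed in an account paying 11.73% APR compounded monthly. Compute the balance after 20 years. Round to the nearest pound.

£53,692

Periodic rate i = 0.1173/12 = 0.009775; n = 20 × 12 = 240 periods.
FV = 5,200 × (1 + 0.009775)^240 = 53,692.1457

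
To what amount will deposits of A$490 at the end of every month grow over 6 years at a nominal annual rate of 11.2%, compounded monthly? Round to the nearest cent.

A$49,982.96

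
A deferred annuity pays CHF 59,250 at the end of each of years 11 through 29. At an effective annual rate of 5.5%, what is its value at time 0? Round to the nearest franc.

PV at t=10 (ordinary 19-year annuity): 59250 × a(19|0.055) = 59250 × 11.607654 = 687,753.4712
PV₀ = 687,753.4712 / (1+0.055)^10 = 687,753.4712 / 1.708144 = 402,631.9131

CHF 402,632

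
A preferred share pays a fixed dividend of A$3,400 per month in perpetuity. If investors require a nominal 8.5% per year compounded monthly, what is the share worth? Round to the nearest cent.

Periodic rate i = 0.085/12 = 0.00708333.
PV = PMT / i = 3400 / 0.00708333 = 480,000.0000

A$480,000.00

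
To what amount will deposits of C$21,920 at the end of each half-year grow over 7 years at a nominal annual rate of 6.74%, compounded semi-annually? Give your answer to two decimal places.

C$384,062.95

i = 0.0674/2 = 0.0337 per half-year; n = 7·2 = 14.
FV = PMT · [(1+i)^n − 1] / i = 21920 · 17.521120 = 384,062.9516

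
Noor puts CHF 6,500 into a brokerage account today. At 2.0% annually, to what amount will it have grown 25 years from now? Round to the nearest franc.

6,500 × (1+0.02)^25 = 6,500 × 1.640606 = 10,663.9390

CHF 10,664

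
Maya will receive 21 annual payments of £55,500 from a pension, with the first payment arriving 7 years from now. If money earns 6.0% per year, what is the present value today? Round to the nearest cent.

PV at t=6 (ordinary 21-year annuity): 55500 × a(21|0.06) = 55500 × 11.764077 = 652,906.2525
PV₀ = 652,906.2525 / (1+0.06)^6 = 652,906.2525 / 1.418519 = 460,273.1446

£460,273.14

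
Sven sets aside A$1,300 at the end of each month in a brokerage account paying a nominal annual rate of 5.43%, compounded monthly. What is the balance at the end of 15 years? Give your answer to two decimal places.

i = 0.0543/12 = 0.004525 per month; n = 15·12 = 180.
Accumulation factor s(180|0.004525) = 277.105314; FV = 1300 × 277.105314 = 360,236.9077

A$360,236.91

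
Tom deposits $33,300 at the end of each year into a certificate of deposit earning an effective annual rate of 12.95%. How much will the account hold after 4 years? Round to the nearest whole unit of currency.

$161,380

FV = 33300 × [(1+0.1295)^4 − 1] / 0.1295 = 33300 × 4.846253 = 161,380.2165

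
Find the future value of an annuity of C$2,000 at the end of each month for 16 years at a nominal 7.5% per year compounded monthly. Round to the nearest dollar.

C$738,477

Periodic rate i = 0.075/12 = 0.00625; n = 16 × 12 = 192 periods.
FV = PMT · [(1+i)^n − 1] / i = 2000 · 369.238599 = 738,477.1973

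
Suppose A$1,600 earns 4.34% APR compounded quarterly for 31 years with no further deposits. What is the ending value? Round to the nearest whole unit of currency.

A$6,099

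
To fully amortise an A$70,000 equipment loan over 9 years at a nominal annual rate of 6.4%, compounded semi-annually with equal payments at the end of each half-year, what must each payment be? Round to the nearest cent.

A$5,176.06

With 2 periods per year: i = 0.032, n = 18.
PMT = 70000 / ( [1 − (1+0.032)^(−18)] / 0.032 ) = 70000 / 13.523807 = 5,176.0573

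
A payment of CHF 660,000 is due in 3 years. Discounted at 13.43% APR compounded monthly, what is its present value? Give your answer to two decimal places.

CHF 442,118.40

i = 0.1343/12 = 0.0111917 per month; n = 3·12 = 36.
PV = FV·(1+i)^(−n) = 660,000 × 0.669876 = 442,118.3979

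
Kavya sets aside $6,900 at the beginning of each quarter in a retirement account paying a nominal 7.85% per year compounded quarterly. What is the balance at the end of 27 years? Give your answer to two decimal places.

i = 0.0785/4 = 0.019625 per quarter; n = 27·4 = 108.
Accumulation factor s(108|0.019625) × (1+i) = 371.884784; FV = 6900 × 371.884784 = 2,566,005.0102
Payments are at the start of each period, so multiply by (1+i).

$2,566,005.01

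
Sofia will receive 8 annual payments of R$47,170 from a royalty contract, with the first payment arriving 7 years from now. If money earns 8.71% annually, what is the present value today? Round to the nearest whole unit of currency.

R$159,900

PV at t=6 (ordinary 8-year annuity): 47170 × a(8|0.0871) = 47170 × 5.594980 = 263,915.2100
PV₀ = 263,915.2100 / (1+0.0871)^6 = 263,915.2100 / 1.650505 = 159,899.6252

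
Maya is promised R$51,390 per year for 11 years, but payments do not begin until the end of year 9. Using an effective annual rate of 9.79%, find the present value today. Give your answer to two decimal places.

Value one period before first payment (t=8): 51390 × [1 − (1+0.0979)^(−11)] / 0.0979 = 51390 × 6.558332 = 337,032.6888
Discount back 8 years: 337,032.6888 × (1+0.0979)^(−8) = 337,032.6888 × 0.473694 = 159,650.3020

R$159,650.30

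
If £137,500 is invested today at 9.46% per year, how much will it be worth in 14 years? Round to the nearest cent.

£487,392.58

FV = 137,500 × (1 + 0.0946)^14 = 487,392.5780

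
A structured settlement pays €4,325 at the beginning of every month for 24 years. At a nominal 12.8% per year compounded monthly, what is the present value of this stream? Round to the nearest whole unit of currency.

Periodic rate i = 0.128/12 = 0.0106667; n = 24 × 12 = 288 periods.
PV = 4325 × [1 − (1+0.0106667)^(−288)] / 0.0106667 × (1+i) = 4325 × 90.288387 = 390,497.2757
Payments are at the start of each period, so multiply by (1+i).

€390,497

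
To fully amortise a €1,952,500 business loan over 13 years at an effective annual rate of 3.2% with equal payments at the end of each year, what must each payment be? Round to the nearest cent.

€185,948.87

PMT = 1.9525e+06 / ( [1 − (1+0.032)^(−13)] / 0.032 ) = 1.9525e+06 / 10.500198 = 185,948.8745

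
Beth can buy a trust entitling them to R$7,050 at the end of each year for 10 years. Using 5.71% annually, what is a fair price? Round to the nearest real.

PV = 7050 × [1 − (1+0.0571)^(−10)] / 0.0571 = 7050 × 7.462276 = 52,609.0475

R$52,609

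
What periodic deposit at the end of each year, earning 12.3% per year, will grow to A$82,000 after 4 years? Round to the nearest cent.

A$17,081.99

PMT = 82000 / ( [(1+0.123)^4 − 1] / 0.123 ) = 82000 / 4.800377 = 17,081.9922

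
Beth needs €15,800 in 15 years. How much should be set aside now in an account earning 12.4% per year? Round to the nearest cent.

€2,736.29

Discount factor = (1+0.124)^(−15) = 0.173183; PV = 15,800 × 0.173183 = 2,736.2919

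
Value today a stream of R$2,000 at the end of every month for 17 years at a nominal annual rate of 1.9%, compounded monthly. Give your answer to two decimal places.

R$348,430.98

With 12 periods per year: i = 0.00158333, n = 204.
PV = 2000 × [1 − (1+0.00158333)^(−204)] / 0.00158333 = 2000 × 174.215489 = 348,430.9782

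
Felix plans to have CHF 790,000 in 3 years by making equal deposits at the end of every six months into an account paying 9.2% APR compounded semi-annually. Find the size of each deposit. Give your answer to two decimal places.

CHF 117,318.48

i = 0.092/2 = 0.046 per half-year; n = 3·2 = 6.
FV-annuity factor = 6.733807; PMT = 790000 / 6.733807 = 117,318.4778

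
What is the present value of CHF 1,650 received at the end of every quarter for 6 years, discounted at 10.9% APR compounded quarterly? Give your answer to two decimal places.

CHF 28,789.78

i = 0.109/4 = 0.02725 per quarter; n = 6·4 = 24.
Annuity factor a(24|0.02725) = 17.448349; PV = 1650 × 17.448349 = 28,789.7753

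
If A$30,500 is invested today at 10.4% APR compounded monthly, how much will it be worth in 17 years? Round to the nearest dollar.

A$177,347

With 12 periods per year: i = 0.00866667, n = 204.
30,500 × (1+0.00866667)^204 = 30,500 × 5.814662 = 177,347.1888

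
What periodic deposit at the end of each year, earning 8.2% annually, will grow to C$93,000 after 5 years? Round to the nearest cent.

PMT = 93000 / ( [(1+0.082)^5 − 1] / 0.082 ) = 93000 / 5.890042 = 15,789.3610

C$15,789.36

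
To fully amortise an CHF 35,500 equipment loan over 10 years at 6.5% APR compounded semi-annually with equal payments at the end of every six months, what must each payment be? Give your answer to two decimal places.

CHF 2,441.65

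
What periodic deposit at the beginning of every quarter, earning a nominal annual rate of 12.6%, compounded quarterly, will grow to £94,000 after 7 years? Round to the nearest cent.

£2,075.50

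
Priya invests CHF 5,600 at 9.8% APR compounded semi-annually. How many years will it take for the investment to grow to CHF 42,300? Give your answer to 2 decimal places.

Periodic rate i = 0.098/2 = 0.049.
n = ln(42300/5600) / ln(1+0.049) = ln(7.55357) / 0.047837 = 42.2687 half-years
= 42.2687/2 years

21.13 years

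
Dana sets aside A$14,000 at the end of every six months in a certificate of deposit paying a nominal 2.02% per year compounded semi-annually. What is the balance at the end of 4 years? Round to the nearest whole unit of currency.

Periodic rate i = 0.0202/2 = 0.0101; n = 4 × 2 = 8 periods.
Accumulation factor s(8|0.0101) = 8.288585; FV = 14000 × 8.288585 = 116,040.1937

A$116,040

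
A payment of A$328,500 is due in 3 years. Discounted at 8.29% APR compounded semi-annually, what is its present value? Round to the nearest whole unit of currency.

With 2 periods per year: i = 0.04145, n = 6.
PV = FV·(1+i)^(−n) = 328,500 × 0.783735 = 257,457.0733

A$257,457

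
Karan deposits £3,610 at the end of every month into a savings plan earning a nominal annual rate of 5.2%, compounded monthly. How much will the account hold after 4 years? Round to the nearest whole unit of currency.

Periodic rate i = 0.052/12 = 0.00433333; n = 4 × 12 = 48 periods.
FV = 3610 × [(1+0.00433333)^48 − 1] / 0.00433333 = 3610 × 53.229237 = 192,157.5438

£192,158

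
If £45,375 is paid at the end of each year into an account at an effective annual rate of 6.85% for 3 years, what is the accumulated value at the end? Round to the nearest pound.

FV = PMT · [(1+i)^n − 1] / i = 45375 · 3.210192 = 145,662.4733

£145,662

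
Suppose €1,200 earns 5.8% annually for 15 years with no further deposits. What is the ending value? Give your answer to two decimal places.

FV = 1,200 × (1 + 0.058)^15 = 2,795.5435

€2,795.54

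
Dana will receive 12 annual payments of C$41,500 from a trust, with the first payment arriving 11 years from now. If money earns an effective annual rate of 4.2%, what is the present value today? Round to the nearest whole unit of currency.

Value one period before first payment (t=10): 41500 × [1 − (1+0.042)^(−12)] / 0.042 = 41500 × 9.277099 = 384,999.6121
PV₀ = 384,999.6121 / (1+0.042)^10 = 384,999.6121 / 1.508958 = 255,142.6737

C$255,143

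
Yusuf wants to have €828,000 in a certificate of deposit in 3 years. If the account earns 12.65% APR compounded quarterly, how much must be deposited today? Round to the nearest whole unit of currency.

€569,860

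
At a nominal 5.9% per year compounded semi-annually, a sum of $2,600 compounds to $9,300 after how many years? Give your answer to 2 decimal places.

21.92 years

Periodic rate i = 0.059/2 = 0.0295.
(1+i)^n = 9300/2600 = 3.57692, so n = ln 3.57692 / ln 1.0295 = 43.8377 half-years
= 43.8377/2 years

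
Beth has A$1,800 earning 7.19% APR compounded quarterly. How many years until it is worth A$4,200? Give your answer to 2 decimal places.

11.89 years

Periodic rate i = 0.0719/4 = 0.017975.
(1+i)^n = 4200/1800 = 2.33333, so n = ln 2.33333 / ln 1.01798 = 47.5600 quarters
= 47.5600/4 years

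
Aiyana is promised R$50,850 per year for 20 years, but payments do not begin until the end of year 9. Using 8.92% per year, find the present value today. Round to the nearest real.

R$235,674

PV at t=8 (ordinary 20-year annuity): 50850 × a(20|0.0892) = 50850 × 9.180826 = 466,844.9841
Discount back 8 years: 466,844.9841 × (1+0.0892)^(−8) = 466,844.9841 × 0.504823 = 235,673.9798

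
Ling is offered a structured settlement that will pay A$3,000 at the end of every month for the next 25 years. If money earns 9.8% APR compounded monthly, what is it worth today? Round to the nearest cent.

A$335,330.27

Periodic rate i = 0.098/12 = 0.00816667; n = 25 × 12 = 300 periods.
PV = PMT · [1 − (1+i)^(−n)] / i = 3000 · 111.776756 = 335,330.2667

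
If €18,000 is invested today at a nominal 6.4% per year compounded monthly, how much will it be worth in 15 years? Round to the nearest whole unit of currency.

With 12 periods per year: i = 0.00533333, n = 180.
18,000 × (1+0.00533333)^180 = 18,000 × 2.605043 = 46,890.7686

€46,891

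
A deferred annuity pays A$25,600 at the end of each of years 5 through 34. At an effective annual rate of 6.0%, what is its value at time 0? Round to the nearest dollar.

A$279,118

Value one period before first payment (t=4): 25600 × [1 − (1+0.06)^(−30)] / 0.06 = 25600 × 13.764831 = 352,379.6775
Discount back 4 years: 352,379.6775 × (1+0.06)^(−4) = 352,379.6775 × 0.792094 = 279,117.7096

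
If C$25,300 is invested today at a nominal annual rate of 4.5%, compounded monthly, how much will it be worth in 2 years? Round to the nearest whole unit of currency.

C$27,678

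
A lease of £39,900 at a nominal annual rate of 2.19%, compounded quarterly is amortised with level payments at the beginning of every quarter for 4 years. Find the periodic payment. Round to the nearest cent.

i = 0.0219/4 = 0.005475 per quarter; n = 4·4 = 16.
PMT = 39900 / ( [1 − (1+0.005475)^(−16)] / 0.005475 × (1+i) ) = 39900 / 15.362891 = 2,597.1673

£2,597.17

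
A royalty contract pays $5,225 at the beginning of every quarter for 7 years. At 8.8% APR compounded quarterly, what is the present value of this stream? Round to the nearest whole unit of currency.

$110,751

Periodic rate i = 0.088/4 = 0.022; n = 7 × 4 = 28 periods.
PV = 5225 × [1 − (1+0.022)^(−28)] / 0.022 × (1+i) = 5225 × 21.196303 = 110,750.6817
(Beginning-of-period payments → annuity-due factor ×(1+i).)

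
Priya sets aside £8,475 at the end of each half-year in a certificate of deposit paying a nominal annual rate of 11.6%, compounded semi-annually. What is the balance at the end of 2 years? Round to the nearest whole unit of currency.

£36,965

With 2 periods per year: i = 0.058, n = 4.
FV = PMT · [(1+i)^n − 1] / i = 8475 · 4.361651 = 36,964.9932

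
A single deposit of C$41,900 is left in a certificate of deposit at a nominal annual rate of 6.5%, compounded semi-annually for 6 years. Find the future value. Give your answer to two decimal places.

Periodic rate i = 0.065/2 = 0.0325; n = 6 × 2 = 12 periods.
FV = PV·(1+i)^n = 41,900 × 1.467847 = 61,502.7800

C$61,502.78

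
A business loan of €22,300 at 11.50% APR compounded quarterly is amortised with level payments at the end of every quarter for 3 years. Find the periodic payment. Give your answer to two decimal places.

Periodic rate i = 0.115/4 = 0.02875; n = 3 × 4 = 12 periods.
PMT = 22300 / ( [1 − (1+0.02875)^(−12)] / 0.02875 ) = 22300 / 10.028689 = 2,223.6206

€2,223.62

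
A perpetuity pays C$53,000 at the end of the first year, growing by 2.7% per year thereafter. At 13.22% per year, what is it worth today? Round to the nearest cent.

C$503,802.28

PV = PMT / (i − g) = 53000 / (0.1322 − 0.027) = 53000 / 0.105200 = 503,802.2814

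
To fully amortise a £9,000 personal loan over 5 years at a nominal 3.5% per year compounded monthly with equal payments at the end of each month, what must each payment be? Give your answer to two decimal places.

With 12 periods per year: i = 0.00291667, n = 60.
Annuity-PV factor = 54.969988; PMT = 9000 / 54.969988 = 163.7257

£163.73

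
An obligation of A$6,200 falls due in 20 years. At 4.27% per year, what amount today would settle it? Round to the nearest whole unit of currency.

PV = FV·(1+i)^(−n) = 6,200 × 0.433324 = 2,686.6075

A$2,687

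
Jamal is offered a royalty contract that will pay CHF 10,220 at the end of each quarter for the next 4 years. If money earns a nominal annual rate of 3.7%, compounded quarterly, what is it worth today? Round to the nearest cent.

Periodic rate i = 0.037/4 = 0.00925; n = 4 × 4 = 16 periods.
Annuity factor a(16|0.00925) = 14.808861; PV = 10220 × 14.808861 = 151,346.5621

CHF 151,346.56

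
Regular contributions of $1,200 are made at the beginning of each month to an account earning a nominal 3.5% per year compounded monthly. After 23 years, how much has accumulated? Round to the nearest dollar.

$509,216

i = 0.035/12 = 0.00291667 per month; n = 23·12 = 276.
FV = 1200 × [(1+0.00291667)^276 − 1] / 0.00291667 × (1+i) = 1200 × 424.346308 = 509,215.5697
Payments are at the start of each period, so multiply by (1+i).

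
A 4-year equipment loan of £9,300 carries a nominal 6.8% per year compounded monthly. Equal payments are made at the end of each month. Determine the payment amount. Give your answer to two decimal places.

£221.84

i = 0.068/12 = 0.00566667 per month; n = 4·12 = 48.
Annuity-PV factor = 41.922457; PMT = 9300 / 41.922457 = 221.8381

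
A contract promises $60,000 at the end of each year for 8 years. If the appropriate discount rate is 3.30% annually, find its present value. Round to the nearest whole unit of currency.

$415,902

PV = PMT · [1 − (1+i)^(−n)] / i = 60000 · 6.931697 = 415,901.8234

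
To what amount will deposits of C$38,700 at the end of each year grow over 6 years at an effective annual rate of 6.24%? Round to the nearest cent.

C$271,581.57

Accumulation factor s(6|0.0624) = 7.017612; FV = 38700 × 7.017612 = 271,581.5718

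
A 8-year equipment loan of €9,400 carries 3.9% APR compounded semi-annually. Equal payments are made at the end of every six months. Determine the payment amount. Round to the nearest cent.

€689.57

Periodic rate i = 0.039/2 = 0.0195; n = 8 × 2 = 16 periods.
PMT = 9400 / ( [1 − (1+0.0195)^(−16)] / 0.0195 ) = 9400 / 13.631642 = 689.5721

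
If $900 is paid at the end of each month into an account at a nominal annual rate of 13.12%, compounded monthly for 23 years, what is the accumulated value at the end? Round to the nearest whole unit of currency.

Periodic rate i = 0.1312/12 = 0.0109333; n = 23 × 12 = 276 periods.
FV = 900 × [(1+0.0109333)^276 − 1] / 0.0109333 = 900 × 1747.876604 = 1,573,088.9433

$1,573,089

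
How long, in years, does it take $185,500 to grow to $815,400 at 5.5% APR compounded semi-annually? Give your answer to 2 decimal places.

27.29 years

Periodic rate i = 0.055/2 = 0.0275.
(1+i)^n = 815400/185500 = 4.39569, so n = ln 4.39569 / ln 1.0275 = 54.5778 half-years
= 54.5778/2 years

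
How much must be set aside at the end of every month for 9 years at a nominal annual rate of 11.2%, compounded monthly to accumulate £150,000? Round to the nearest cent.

£810.50

With 12 periods per year: i = 0.00933333, n = 108.
FV-annuity factor = 185.071643; PMT = 150000 / 185.071643 = 810.4969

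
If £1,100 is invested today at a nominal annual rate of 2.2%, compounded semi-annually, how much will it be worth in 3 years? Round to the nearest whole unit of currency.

£1,175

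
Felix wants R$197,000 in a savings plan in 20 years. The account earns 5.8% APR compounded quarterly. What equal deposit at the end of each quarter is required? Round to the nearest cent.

Periodic rate i = 0.058/4 = 0.0145; n = 20 × 4 = 80 periods.
PMT = 197000 / ( [(1+0.0145)^80 − 1] / 0.0145 ) = 197000 / 149.205023 = 1,320.3309

R$1,320.33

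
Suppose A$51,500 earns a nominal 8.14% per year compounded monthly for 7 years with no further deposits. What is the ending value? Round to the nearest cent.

Periodic rate i = 0.0814/12 = 0.00678333; n = 7 × 12 = 84 periods.
FV = 51,500 × (1 + 0.00678333)^84 = 90,872.5460

A$90,872.55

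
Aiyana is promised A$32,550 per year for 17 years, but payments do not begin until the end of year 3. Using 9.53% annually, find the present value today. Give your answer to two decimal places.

A$224,122.90

PV at t=2 (ordinary 17-year annuity): 32550 × a(17|0.0953) = 32550 × 8.260406 = 268,876.2232
Discount back 2 years: 268,876.2232 × (1+0.0953)^(−2) = 268,876.2232 × 0.833554 = 224,122.8951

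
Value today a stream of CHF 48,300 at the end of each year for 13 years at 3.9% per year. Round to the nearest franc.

PV = PMT · [1 − (1+i)^(−n)] / i = 48300 · 10.047897 = 485,313.4026

CHF 485,313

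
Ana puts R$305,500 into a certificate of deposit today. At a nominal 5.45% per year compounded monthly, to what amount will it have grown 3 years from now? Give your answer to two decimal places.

With 12 periods per year: i = 0.00454167, n = 36.
305,500 × (1+0.00454167)^36 = 305,500 × 1.177190 = 359,631.3999

R$359,631.40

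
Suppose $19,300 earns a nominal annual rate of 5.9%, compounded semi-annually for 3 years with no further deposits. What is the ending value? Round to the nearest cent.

$22,978.17

With 2 periods per year: i = 0.0295, n = 6.
FV = 19,300 × (1 + 0.0295)^6 = 22,978.1688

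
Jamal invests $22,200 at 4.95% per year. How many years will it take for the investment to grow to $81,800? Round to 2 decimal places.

n = ln(81800/22200) / ln(1+0.0495) = ln(3.68468) / 0.048314 = 26.9940 years

26.99 years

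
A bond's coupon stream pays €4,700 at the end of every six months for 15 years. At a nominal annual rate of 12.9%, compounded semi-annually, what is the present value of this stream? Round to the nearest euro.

€61,695

With 2 periods per year: i = 0.0645, n = 30.
PV = 4700 × [1 − (1+0.0645)^(−30)] / 0.0645 = 4700 × 13.126651 = 61,695.2590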